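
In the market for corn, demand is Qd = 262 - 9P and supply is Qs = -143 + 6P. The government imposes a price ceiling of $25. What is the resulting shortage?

Equilibrium price would be P* = 27, so the ceiling at 25 binds.
At P = 25: Qd = 262 − 9(25) = 37, Qs = -143 + 6(25) = 7.
Shortage = 37 − 7 = 30.

Shortage = 30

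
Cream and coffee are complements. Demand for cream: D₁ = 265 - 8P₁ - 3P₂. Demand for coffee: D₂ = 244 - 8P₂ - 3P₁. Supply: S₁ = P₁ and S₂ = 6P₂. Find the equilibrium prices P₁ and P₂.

P₁ = 2978/117, P₂ = 467/39

Market 1: 265 - 8P₁ - 3P₂ = P₁ → 9P₁ + 3P₂ = 265.
Market 2: 14P₂ + 3P₁ = 244.
Eliminating P₂: 14×(1) − 3×(2) gives 117P₁ = 2978, so P₁ = 2978/117.
Back-substitute into (2): P₂ = (244 − 3×2978/117) / 14 = 467/39.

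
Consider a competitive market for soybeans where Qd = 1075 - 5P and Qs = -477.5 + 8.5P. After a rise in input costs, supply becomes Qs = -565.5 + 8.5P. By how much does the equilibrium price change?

ΔP = 176/27

Original equilibrium: P* = 115, Q* = 500.
New equilibrium: 1075 - 5P = -565.5 + 8.5P, so 1640.5 = 13.5P and P' = 3281/27; Q' = 1075 − 5(3281/27) = 12620/27.
Change in price: 3281/27 − 115 = 176/27.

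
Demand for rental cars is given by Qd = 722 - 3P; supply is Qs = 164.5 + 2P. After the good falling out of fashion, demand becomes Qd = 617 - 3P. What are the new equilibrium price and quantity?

Original equilibrium: P* = 111.5, Q* = 387.5.
New equilibrium: 617 - 3P = 164.5 + 2P, so 452.5 = 5P and P' = 90.5; Q' = 617 − 3(90.5) = 345.5.

P' = 90.5, Q' = 345.5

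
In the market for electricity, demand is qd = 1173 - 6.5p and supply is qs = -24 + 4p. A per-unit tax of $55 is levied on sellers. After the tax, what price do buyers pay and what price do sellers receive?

Buyers pay 2834/21, sellers receive 1679/21

Pre-tax equilibrium: p* = 114, q* = 432.
Tax on sellers shifts supply to qs = -24 + 4(p − 55) = -244 + 4p.
1173 - 6.5p = -244 + 4p gives buyer price pb = 2834/21; sellers receive ps = 2834/21 − 55 = 1679/21.
New quantity: q = 1173 − 6.5(2834/21) = 6212/21.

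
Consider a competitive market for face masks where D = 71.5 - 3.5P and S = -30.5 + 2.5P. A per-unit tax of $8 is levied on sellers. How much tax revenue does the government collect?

Tax revenue = 8/3

Pre-tax equilibrium: P* = 17, Q* = 12.
Tax on sellers shifts supply to S = -30.5 + 2.5(P − 8) = -50.5 + 2.5P.
71.5 - 3.5P = -50.5 + 2.5P gives buyer price Pb = 61/3; sellers receive Ps = 61/3 − 8 = 37/3.
New quantity: Q = 71.5 − 3.5(61/3) = 1/3.
Revenue = 8 × 1/3 = 8/3.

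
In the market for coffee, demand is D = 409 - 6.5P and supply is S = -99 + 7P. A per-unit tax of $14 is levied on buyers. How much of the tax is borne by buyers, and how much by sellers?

Pre-tax equilibrium: P* = 1016/27, Q* = 4439/27.
Tax on buyers shifts demand to D = 409 − 6.5(P + 14) = 318 - 6.5P.
318 - 6.5P = -99 + 7P gives seller price Ps = 278/9; buyers pay Pb = 278/9 + 14 = 404/9.
New quantity: Q = 409 − 6.5(404/9) = 1055/9.
Buyer burden = 404/9 − 1016/27 = 196/27; seller burden = 1016/27 − 278/9 = 182/27.

Buyers bear 196/27, sellers bear 182/27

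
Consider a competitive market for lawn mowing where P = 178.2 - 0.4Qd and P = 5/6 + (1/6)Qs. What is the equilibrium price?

P* = 53

Set the two price expressions equal: 178.2 - 0.4Q = 5/6 + (1/6)Q.
5321/30 = (17/30)Q, so Q* = 313.
P* = 178.2 − (0.4)(313) = 53.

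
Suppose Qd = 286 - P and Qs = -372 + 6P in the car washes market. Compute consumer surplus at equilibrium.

Consumer surplus = 18432

Equilibrium: 286 - P = -372 + 6P gives P* = 94, Q* = 192.
Demand choke price (Qd = 0): P = 286.
CS = ½(286 − 94)(192) = 18432.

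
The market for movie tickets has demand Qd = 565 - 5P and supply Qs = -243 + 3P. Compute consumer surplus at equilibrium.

Consumer surplus = 360

Equilibrium: 565 - 5P = -243 + 3P gives P* = 101, Q* = 60.
Demand choke price (Qd = 0): P = 113.
CS = ½(113 − 101)(60) = 360.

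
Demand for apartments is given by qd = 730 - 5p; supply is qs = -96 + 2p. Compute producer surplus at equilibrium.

Equilibrium: 730 - 5p = -96 + 2p gives p* = 118, q* = 140.
Supply starts at p = 48 (where qs = 0).
PS = ½(118 − 48)(140) = 4900.

Producer surplus = 4900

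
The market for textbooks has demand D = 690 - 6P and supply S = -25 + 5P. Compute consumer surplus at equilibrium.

Consumer surplus = 7500

Equilibrium: 690 - 6P = -25 + 5P gives P* = 65, Q* = 300.
Demand choke price (D = 0): P = 115.
CS = ½(115 − 65)(300) = 7500.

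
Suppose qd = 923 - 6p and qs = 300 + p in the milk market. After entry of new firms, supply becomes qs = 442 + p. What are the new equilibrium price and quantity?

Original equilibrium: p* = 89, q* = 389.
New equilibrium: 923 - 6p = 442 + p, so 481 = 7p and p' = 481/7; q' = 923 − 6(481/7) = 3575/7.

p' = 481/7, q' = 3575/7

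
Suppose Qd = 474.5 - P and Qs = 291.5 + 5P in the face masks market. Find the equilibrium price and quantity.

Set Qd = Qs: 474.5 - P = 291.5 + 5P.
183 = 6P, so P* = 30.5.
Q* = 474.5 − 1(30.5) = 444.

P* = 30.5, Q* = 444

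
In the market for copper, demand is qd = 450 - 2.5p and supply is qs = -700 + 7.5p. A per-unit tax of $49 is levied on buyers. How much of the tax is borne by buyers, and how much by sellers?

Pre-tax equilibrium: p* = 115, q* = 162.5.
Tax on buyers shifts demand to qd = 450 − 2.5(p + 49) = 327.5 - 2.5p.
327.5 - 2.5p = -700 + 7.5p gives seller price ps = 102.75; buyers pay pb = 102.75 + 49 = 151.75.
New quantity: q = 450 − 2.5(151.75) = 70.625.
Buyer burden = 151.75 − 115 = 36.75; seller burden = 115 − 102.75 = 12.25.

Buyers bear $36.75, sellers bear $12.25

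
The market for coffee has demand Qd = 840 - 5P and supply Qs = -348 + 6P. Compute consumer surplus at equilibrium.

Consumer surplus = 9000

Equilibrium: 840 - 5P = -348 + 6P gives P* = 108, Q* = 300.
Demand choke price (Qd = 0): P = 168.
CS = ½(168 − 108)(300) = 9000.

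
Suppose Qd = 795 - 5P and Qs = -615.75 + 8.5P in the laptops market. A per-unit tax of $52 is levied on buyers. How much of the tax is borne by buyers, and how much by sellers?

Buyers bear 884/27, sellers bear 520/27

Pre-tax equilibrium: P* = 104.5, Q* = 272.5.
Tax on buyers shifts demand to Qd = 795 − 5(P + 52) = 535 - 5P.
535 - 5P = -615.75 + 8.5P gives seller price Ps = 4603/54; buyers pay Pb = 4603/54 + 52 = 7411/54.
New quantity: Q = 795 − 5(7411/54) = 5875/54.
Buyer burden = 7411/54 − 104.5 = 884/27; seller burden = 104.5 − 4603/54 = 520/27.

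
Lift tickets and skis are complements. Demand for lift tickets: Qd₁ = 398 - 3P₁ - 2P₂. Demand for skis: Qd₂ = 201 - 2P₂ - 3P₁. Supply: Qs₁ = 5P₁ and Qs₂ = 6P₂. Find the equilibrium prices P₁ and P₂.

P₁ = 1391/29, P₂ = 207/29

Market 1: 398 - 3P₁ - 2P₂ = 5P₁ → 8P₁ + 2P₂ = 398.
Market 2: 8P₂ + 3P₁ = 201.
Eliminating P₂: 8×(1) − 2×(2) gives 58P₁ = 2782, so P₁ = 1391/29.
Back-substitute into (2): P₂ = (201 − 3×1391/29) / 8 = 207/29.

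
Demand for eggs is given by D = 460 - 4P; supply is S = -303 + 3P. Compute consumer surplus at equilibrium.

Consumer surplus = 72

Equilibrium: 460 - 4P = -303 + 3P gives P* = 109, Q* = 24.
Demand choke price (D = 0): P = 115.
CS = ½(115 − 109)(24) = 72.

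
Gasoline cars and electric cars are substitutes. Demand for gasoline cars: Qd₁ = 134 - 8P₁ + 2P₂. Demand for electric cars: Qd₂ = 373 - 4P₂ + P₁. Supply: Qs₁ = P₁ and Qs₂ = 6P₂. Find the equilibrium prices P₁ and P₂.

P₁ = 1043/44, P₂ = 3491/88

Market 1: 134 - 8P₁ + 2P₂ = P₁ → 9P₁ - 2P₂ = 134.
Market 2: 10P₂ - P₁ = 373.
Eliminating P₂: 10×(1) + 2×(2) gives 88P₁ = 2086, so P₁ = 1043/44.
Back-substitute into (2): P₂ = (373 + 1×1043/44) / 10 = 3491/88.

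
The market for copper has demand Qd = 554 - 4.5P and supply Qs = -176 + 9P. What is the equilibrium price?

P* = 1460/27

Set Qd = Qs: 554 - 4.5P = -176 + 9P.
730 = 13.5P, so P* = 1460/27.
Q* = 554 − 4.5(1460/27) = 932/3.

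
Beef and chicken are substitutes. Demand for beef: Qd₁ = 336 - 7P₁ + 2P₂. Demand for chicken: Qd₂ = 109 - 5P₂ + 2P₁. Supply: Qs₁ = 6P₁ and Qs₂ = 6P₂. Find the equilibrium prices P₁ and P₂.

P₁ = 3914/139, P₂ = 2089/139

Market 1: 336 - 7P₁ + 2P₂ = 6P₁ → 13P₁ - 2P₂ = 336.
Market 2: 11P₂ - 2P₁ = 109.
Eliminating P₂: 11×(1) + 2×(2) gives 139P₁ = 3914, so P₁ = 3914/139.
Back-substitute into (2): P₂ = (109 + 2×3914/139) / 11 = 2089/139.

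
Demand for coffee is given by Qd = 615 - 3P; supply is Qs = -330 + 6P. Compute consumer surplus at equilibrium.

Consumer surplus = 15000

Equilibrium: 615 - 3P = -330 + 6P gives P* = 105, Q* = 300.
Demand choke price (Qd = 0): P = 205.
CS = ½(205 − 105)(300) = 15000.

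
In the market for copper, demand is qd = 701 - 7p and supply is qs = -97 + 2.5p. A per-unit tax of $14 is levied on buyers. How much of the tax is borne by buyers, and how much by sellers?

Pre-tax equilibrium: p* = 84, q* = 113.
Tax on buyers shifts demand to qd = 701 − 7(p + 14) = 603 - 7p.
603 - 7p = -97 + 2.5p gives seller price ps = 1400/19; buyers pay pb = 1400/19 + 14 = 1666/19.
New quantity: q = 701 − 7(1666/19) = 1657/19.
Buyer burden = 1666/19 − 84 = 70/19; seller burden = 84 − 1400/19 = 196/19.

Buyers bear 70/19, sellers bear 196/19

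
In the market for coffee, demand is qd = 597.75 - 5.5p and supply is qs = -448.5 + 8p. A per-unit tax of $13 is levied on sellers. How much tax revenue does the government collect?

Pre-tax equilibrium: p* = 77.5, q* = 171.5.
Tax on sellers shifts supply to qs = -448.5 + 8(p − 13) = -552.5 + 8p.
597.75 - 5.5p = -552.5 + 8p gives buyer price pb = 4601/54; sellers receive ps = 4601/54 − 13 = 3899/54.
New quantity: q = 597.75 − 5.5(4601/54) = 6973/54.
Revenue = 13 × 6973/54 = 90649/54.

Tax revenue = 90649/54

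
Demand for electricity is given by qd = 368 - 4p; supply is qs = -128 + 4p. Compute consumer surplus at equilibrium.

Consumer surplus = 1800

Equilibrium: 368 - 4p = -128 + 4p gives p* = 62, q* = 120.
Demand choke price (qd = 0): p = 92.
CS = ½(92 − 62)(120) = 1800.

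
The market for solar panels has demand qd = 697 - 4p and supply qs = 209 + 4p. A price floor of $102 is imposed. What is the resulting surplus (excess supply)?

Surplus = 328

Equilibrium price would be p* = 61, so the floor at 102 binds.
At p = 102: qd = 289, qs = 617.
Surplus = 617 − 289 = 328.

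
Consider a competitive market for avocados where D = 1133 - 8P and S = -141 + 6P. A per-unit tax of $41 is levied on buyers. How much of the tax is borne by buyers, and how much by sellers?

Pre-tax equilibrium: P* = 91, Q* = 405.
Tax on buyers shifts demand to D = 1133 − 8(P + 41) = 805 - 8P.
805 - 8P = -141 + 6P gives seller price Ps = 473/7; buyers pay Pb = 473/7 + 41 = 760/7.
New quantity: Q = 1133 − 8(760/7) = 1851/7.
Buyer burden = 760/7 − 91 = 123/7; seller burden = 91 − 473/7 = 164/7.

Buyers bear 123/7, sellers bear 164/7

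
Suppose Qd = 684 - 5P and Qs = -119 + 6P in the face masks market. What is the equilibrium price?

Set Qd = Qs: 684 - 5P = -119 + 6P.
803 = 11P, so P* = 73.
Q* = 684 − 5(73) = 319.

P* = 73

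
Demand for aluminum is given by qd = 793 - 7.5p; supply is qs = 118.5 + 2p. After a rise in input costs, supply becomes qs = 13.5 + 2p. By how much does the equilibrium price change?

Original equilibrium: p* = 71, q* = 260.5.
New equilibrium: 793 - 7.5p = 13.5 + 2p, so 779.5 = 9.5p and p' = 1559/19; q' = 793 − 7.5(1559/19) = 6749/38.
Change in price: 1559/19 − 71 = 210/19.

Δp = 210/19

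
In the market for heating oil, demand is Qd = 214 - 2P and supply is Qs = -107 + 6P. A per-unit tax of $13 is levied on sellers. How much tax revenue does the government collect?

Pre-tax equilibrium: P* = 40.125, Q* = 133.75.
Tax on sellers shifts supply to Qs = -107 + 6(P − 13) = -185 + 6P.
214 - 2P = -185 + 6P gives buyer price Pb = 49.875; sellers receive Ps = 49.875 − 13 = 36.875.
New quantity: Q = 214 − 2(49.875) = 114.25.
Revenue = 13 × 114.25 = 1485.25.

Tax revenue = 1485.25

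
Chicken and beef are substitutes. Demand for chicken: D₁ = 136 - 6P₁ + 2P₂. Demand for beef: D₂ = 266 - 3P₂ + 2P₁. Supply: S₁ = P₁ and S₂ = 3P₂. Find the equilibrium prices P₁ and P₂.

P₁ = 674/19, P₂ = 1067/19

Market 1: 136 - 6P₁ + 2P₂ = P₁ → 7P₁ - 2P₂ = 136.
Market 2: 6P₂ - 2P₁ = 266.
Eliminating P₂: 6×(1) + 2×(2) gives 38P₁ = 1348, so P₁ = 674/19.
Back-substitute into (2): P₂ = (266 + 2×674/19) / 6 = 1067/19.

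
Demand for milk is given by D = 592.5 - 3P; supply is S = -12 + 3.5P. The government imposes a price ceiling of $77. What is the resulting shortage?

Shortage = 104

Equilibrium price would be P* = 93, so the ceiling at 77 binds.
At P = 77: D = 592.5 − 3(77) = 361.5, S = -12 + 3.5(77) = 257.5.
Shortage = 361.5 − 257.5 = 104.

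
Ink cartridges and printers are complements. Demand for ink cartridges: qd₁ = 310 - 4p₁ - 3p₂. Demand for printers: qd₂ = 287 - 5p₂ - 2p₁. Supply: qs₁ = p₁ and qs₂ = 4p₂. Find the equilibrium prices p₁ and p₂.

Market 1: 310 - 4p₁ - 3p₂ = p₁ → 5p₁ + 3p₂ = 310.
Market 2: 9p₂ + 2p₁ = 287.
Eliminating p₂: 9×(1) − 3×(2) gives 39p₁ = 1929, so p₁ = 643/13.
Back-substitute into (2): p₂ = (287 − 2×643/13) / 9 = 815/39.

p₁ = 643/13, p₂ = 815/39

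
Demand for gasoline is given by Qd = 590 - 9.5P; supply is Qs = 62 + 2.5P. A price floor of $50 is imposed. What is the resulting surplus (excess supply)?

Surplus = 72

Equilibrium price would be P* = 44, so the floor at 50 binds.
At P = 50: Qd = 115, Qs = 187.
Surplus = 187 − 115 = 72.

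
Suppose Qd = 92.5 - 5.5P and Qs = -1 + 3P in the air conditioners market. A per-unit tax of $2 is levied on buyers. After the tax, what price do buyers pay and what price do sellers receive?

Buyers pay 199/17, sellers receive 165/17

Pre-tax equilibrium: P* = 11, Q* = 32.
Tax on buyers shifts demand to Qd = 92.5 − 5.5(P + 2) = 81.5 - 5.5P.
81.5 - 5.5P = -1 + 3P gives seller price Ps = 165/17; buyers pay Pb = 165/17 + 2 = 199/17.
New quantity: Q = 92.5 − 5.5(199/17) = 478/17.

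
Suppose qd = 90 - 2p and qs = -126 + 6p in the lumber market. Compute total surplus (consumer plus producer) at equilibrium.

Equilibrium: 90 - 2p = -126 + 6p gives p* = 27, q* = 36.
Demand choke price: p = 45; supply starts at p = 21.
CS = ½(45 − 27)(36) = 324; PS = ½(27 − 21)(36) = 108.

Total surplus = 432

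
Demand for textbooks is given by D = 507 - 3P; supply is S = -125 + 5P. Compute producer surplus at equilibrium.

Producer surplus = 7290

Equilibrium: 507 - 3P = -125 + 5P gives P* = 79, Q* = 270.
Supply starts at P = 25 (where S = 0).
PS = ½(79 − 25)(270) = 7290.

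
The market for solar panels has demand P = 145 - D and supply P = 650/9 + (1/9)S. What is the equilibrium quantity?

Set the two price expressions equal: 145 - Q = 650/9 + (1/9)Q.
655/9 = (10/9)Q, so Q* = 65.5.
P* = 145 − (1)(65.5) = 79.5.

Q* = 65.5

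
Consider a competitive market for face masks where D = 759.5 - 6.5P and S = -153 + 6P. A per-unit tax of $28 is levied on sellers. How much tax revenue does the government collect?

Pre-tax equilibrium: P* = 73, Q* = 285.
Tax on sellers shifts supply to S = -153 + 6(P − 28) = -321 + 6P.
759.5 - 6.5P = -321 + 6P gives buyer price Pb = 86.44; sellers receive Ps = 86.44 − 28 = 58.44.
New quantity: Q = 759.5 − 6.5(86.44) = 197.64.
Revenue = 28 × 197.64 = 5533.92.

Tax revenue = 5533.92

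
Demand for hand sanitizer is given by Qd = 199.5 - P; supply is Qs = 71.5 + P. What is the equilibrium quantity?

Q* = 135.5

Set Qd = Qs: 199.5 - P = 71.5 + P.
128 = 2P, so P* = 64.
Q* = 199.5 − 1(64) = 135.5.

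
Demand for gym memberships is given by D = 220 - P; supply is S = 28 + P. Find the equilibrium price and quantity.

Set D = S: 220 - P = 28 + P.
192 = 2P, so P* = 96.
Q* = 220 − 1(96) = 124.

P* = 96, Q* = 124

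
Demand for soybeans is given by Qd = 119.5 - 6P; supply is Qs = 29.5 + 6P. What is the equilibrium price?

P* = 7.5

Set Qd = Qs: 119.5 - 6P = 29.5 + 6P.
90 = 12P, so P* = 7.5.
Q* = 119.5 − 6(7.5) = 74.5.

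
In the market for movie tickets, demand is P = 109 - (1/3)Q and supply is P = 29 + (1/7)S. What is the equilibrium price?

Set the two price expressions equal: 109 - (1/3)Q = 29 + (1/7)Q.
80 = (10/21)Q, so Q* = 168.
P* = 109 − (1/3)(168) = 53.

P* = 53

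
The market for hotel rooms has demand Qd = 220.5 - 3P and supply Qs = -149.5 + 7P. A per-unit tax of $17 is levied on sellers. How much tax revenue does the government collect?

Pre-tax equilibrium: P* = 37, Q* = 109.5.
Tax on sellers shifts supply to Qs = -149.5 + 7(P − 17) = -268.5 + 7P.
220.5 - 3P = -268.5 + 7P gives buyer price Pb = 48.9; sellers receive Ps = 48.9 − 17 = 31.9.
New quantity: Q = 220.5 − 3(48.9) = 73.8.
Revenue = 17 × 73.8 = 1254.6.

Tax revenue = 1254.6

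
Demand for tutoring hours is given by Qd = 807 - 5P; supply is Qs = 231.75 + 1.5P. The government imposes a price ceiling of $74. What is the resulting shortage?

Equilibrium price would be P* = 88.5, so the ceiling at 74 binds.
At P = 74: Qd = 807 − 5(74) = 437, Qs = 231.75 + 1.5(74) = 342.75.
Shortage = 437 − 342.75 = 94.25.

Shortage = 94.25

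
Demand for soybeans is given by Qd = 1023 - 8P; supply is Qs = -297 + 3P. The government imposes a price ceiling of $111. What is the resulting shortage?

Equilibrium price would be P* = 120, so the ceiling at 111 binds.
At P = 111: Qd = 1023 − 8(111) = 135, Qs = -297 + 3(111) = 36.
Shortage = 135 − 36 = 99.

Shortage = 99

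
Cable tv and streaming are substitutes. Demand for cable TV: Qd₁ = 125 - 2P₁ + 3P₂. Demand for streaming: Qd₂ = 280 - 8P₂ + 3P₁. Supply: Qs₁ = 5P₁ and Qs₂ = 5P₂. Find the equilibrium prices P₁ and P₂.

Market 1: 125 - 2P₁ + 3P₂ = 5P₁ → 7P₁ - 3P₂ = 125.
Market 2: 13P₂ - 3P₁ = 280.
Eliminating P₂: 13×(1) + 3×(2) gives 82P₁ = 2465, so P₁ = 2465/82.
Back-substitute into (2): P₂ = (280 + 3×2465/82) / 13 = 2335/82.

P₁ = 2465/82, P₂ = 2335/82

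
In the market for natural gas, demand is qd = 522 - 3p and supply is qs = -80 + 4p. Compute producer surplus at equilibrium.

Producer surplus = 8712

Equilibrium: 522 - 3p = -80 + 4p gives p* = 86, q* = 264.
Supply starts at p = 20 (where qs = 0).
PS = ½(86 − 20)(264) = 8712.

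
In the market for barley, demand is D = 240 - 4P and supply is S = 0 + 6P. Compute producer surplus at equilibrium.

Equilibrium: 240 - 4P = 0 + 6P gives P* = 24, Q* = 144.
Supply starts at P = 0 (where S = 0).
PS = ½(24 − 0)(144) = 1728.

Producer surplus = 1728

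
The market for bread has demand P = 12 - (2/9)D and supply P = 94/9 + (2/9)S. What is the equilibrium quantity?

Q* = 3.5

Set the two price expressions equal: 12 - (2/9)Q = 94/9 + (2/9)Q.
14/9 = (4/9)Q, so Q* = 3.5.
P* = 12 − (2/9)(3.5) = 101/9.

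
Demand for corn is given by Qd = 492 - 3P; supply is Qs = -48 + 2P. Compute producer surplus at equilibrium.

Equilibrium: 492 - 3P = -48 + 2P gives P* = 108, Q* = 168.
Supply starts at P = 24 (where Qs = 0).
PS = ½(108 − 24)(168) = 7056.

Producer surplus = 7056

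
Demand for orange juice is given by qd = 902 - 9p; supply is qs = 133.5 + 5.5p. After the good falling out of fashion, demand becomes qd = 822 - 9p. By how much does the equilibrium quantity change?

Δq = -880/29

Original equilibrium: p* = 53, q* = 425.
New equilibrium: 822 - 9p = 133.5 + 5.5p, so 688.5 = 14.5p and p' = 1377/29; q' = 822 − 9(1377/29) = 11445/29.
Change in quantity: 11445/29 − 425 = -880/29.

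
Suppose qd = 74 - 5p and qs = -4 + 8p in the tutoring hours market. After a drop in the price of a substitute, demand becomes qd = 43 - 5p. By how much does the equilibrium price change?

Δp = -31/13

Original equilibrium: p* = 6, q* = 44.
New equilibrium: 43 - 5p = -4 + 8p, so 47 = 13p and p' = 47/13; q' = 43 − 5(47/13) = 324/13.
Change in price: 47/13 − 6 = -31/13.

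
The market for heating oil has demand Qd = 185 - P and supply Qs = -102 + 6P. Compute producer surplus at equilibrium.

Equilibrium: 185 - P = -102 + 6P gives P* = 41, Q* = 144.
Supply starts at P = 17 (where Qs = 0).
PS = ½(41 − 17)(144) = 1728.

Producer surplus = 1728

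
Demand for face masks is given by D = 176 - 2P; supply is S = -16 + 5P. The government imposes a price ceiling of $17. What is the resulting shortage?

Shortage = 73

Equilibrium price would be P* = 192/7, so the ceiling at 17 binds.
At P = 17: D = 176 − 2(17) = 142, S = -16 + 5(17) = 69.
Shortage = 142 − 69 = 73.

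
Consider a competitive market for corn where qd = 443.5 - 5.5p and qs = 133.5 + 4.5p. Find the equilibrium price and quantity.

Set qd = qs: 443.5 - 5.5p = 133.5 + 4.5p.
310 = 10p, so p* = 31.
q* = 443.5 − 5.5(31) = 273.

p* = 31, q* = 273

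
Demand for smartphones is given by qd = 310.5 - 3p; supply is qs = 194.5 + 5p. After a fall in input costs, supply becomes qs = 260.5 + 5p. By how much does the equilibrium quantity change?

Δq = 24.75

Original equilibrium: p* = 14.5, q* = 267.
New equilibrium: 310.5 - 3p = 260.5 + 5p, so 50 = 8p and p' = 6.25; q' = 310.5 − 3(6.25) = 291.75.
Change in quantity: 291.75 − 267 = 24.75.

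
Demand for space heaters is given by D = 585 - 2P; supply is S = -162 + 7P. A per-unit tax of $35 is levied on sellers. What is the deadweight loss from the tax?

Deadweight loss = 8575/9

Pre-tax equilibrium: P* = 83, Q* = 419.
Tax on sellers shifts supply to S = -162 + 7(P − 35) = -407 + 7P.
585 - 2P = -407 + 7P gives buyer price Pb = 992/9; sellers receive Ps = 992/9 − 35 = 677/9.
New quantity: Q = 585 − 2(992/9) = 3281/9.
DWL = ½ × 35 × (419 − 3281/9) = 8575/9.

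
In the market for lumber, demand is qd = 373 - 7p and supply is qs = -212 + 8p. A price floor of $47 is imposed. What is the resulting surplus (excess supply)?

Equilibrium price would be p* = 39, so the floor at 47 binds.
At p = 47: qd = 44, qs = 164.
Surplus = 164 − 44 = 120.

Surplus = 120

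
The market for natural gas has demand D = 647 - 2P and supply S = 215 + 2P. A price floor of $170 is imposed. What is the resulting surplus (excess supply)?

Equilibrium price would be P* = 108, so the floor at 170 binds.
At P = 170: D = 307, S = 555.
Surplus = 555 − 307 = 248.

Surplus = 248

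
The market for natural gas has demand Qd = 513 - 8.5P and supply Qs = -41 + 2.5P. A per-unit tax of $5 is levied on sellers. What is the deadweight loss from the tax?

Deadweight loss = 2125/88

Pre-tax equilibrium: P* = 554/11, Q* = 934/11.
Tax on sellers shifts supply to Qs = -41 + 2.5(P − 5) = -53.5 + 2.5P.
513 - 8.5P = -53.5 + 2.5P gives buyer price Pb = 51.5; sellers receive Ps = 51.5 − 5 = 46.5.
New quantity: Q = 513 − 8.5(51.5) = 75.25.
DWL = ½ × 5 × (934/11 − 75.25) = 2125/88.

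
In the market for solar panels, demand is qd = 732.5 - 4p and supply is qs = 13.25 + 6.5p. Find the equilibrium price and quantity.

Set qd = qs: 732.5 - 4p = 13.25 + 6.5p.
719.25 = 10.5p, so p* = 68.5.
q* = 732.5 − 4(68.5) = 458.5.

p* = 68.5, q* = 458.5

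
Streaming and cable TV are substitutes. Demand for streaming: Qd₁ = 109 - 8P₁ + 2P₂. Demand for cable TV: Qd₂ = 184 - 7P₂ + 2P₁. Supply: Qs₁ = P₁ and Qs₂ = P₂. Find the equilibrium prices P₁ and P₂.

Market 1: 109 - 8P₁ + 2P₂ = P₁ → 9P₁ - 2P₂ = 109.
Market 2: 8P₂ - 2P₁ = 184.
Eliminating P₂: 8×(1) + 2×(2) gives 68P₁ = 1240, so P₁ = 310/17.
Back-substitute into (2): P₂ = (184 + 2×310/17) / 8 = 937/34.

P₁ = 310/17, P₂ = 937/34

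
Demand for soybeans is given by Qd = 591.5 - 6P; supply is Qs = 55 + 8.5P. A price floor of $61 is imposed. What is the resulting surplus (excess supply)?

Equilibrium price would be P* = 37, so the floor at 61 binds.
At P = 61: Qd = 225.5, Qs = 573.5.
Surplus = 573.5 − 225.5 = 348.

Surplus = 348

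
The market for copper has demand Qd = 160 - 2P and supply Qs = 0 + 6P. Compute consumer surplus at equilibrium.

Equilibrium: 160 - 2P = 0 + 6P gives P* = 20, Q* = 120.
Demand choke price (Qd = 0): P = 80.
CS = ½(80 − 20)(120) = 3600.

Consumer surplus = 3600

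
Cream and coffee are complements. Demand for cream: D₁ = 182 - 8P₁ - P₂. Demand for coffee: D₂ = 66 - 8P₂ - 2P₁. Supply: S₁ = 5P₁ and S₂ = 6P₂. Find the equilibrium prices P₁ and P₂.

Market 1: 182 - 8P₁ - P₂ = 5P₁ → 13P₁ + P₂ = 182.
Market 2: 14P₂ + 2P₁ = 66.
Eliminating P₂: 14×(1) − 1×(2) gives 180P₁ = 2482, so P₁ = 1241/90.
Back-substitute into (2): P₂ = (66 − 2×1241/90) / 14 = 247/90.

P₁ = 1241/90, P₂ = 247/90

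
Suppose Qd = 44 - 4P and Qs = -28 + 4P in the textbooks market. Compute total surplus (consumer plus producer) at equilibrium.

Total surplus = 16

Equilibrium: 44 - 4P = -28 + 4P gives P* = 9, Q* = 8.
Demand choke price: P = 11; supply starts at P = 7.
CS = ½(11 − 9)(8) = 8; PS = ½(9 − 7)(8) = 8.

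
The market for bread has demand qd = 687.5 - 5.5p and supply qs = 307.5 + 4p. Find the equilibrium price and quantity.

Set qd = qs: 687.5 - 5.5p = 307.5 + 4p.
380 = 9.5p, so p* = 40.
q* = 687.5 − 5.5(40) = 467.5.

p* = 40, q* = 467.5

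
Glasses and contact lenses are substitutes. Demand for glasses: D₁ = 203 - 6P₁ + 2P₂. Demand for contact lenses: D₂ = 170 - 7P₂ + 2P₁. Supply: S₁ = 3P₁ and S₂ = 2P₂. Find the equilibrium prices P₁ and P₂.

P₁ = 197/7, P₂ = 176/7

Market 1: 203 - 6P₁ + 2P₂ = 3P₁ → 9P₁ - 2P₂ = 203.
Market 2: 9P₂ - 2P₁ = 170.
Eliminating P₂: 9×(1) + 2×(2) gives 77P₁ = 2167, so P₁ = 197/7.
Back-substitute into (2): P₂ = (170 + 2×197/7) / 9 = 176/7.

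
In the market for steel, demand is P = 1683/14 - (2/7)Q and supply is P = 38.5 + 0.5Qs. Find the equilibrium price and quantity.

Set the two price expressions equal: 1683/14 - (2/7)Q = 38.5 + 0.5Q.
572/7 = (11/14)Q, so Q* = 104.
P* = 1683/14 − (2/7)(104) = 90.5.

P* = 90.5, Q* = 104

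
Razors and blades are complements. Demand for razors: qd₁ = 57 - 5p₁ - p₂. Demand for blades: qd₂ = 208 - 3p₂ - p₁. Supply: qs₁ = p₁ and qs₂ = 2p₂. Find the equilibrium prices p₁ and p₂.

Market 1: 57 - 5p₁ - p₂ = p₁ → 6p₁ + p₂ = 57.
Market 2: 5p₂ + p₁ = 208.
Eliminating p₂: 5×(1) − 1×(2) gives 29p₁ = 77, so p₁ = 77/29.
Back-substitute into (2): p₂ = (208 − 1×77/29) / 5 = 1191/29.

p₁ = 77/29, p₂ = 1191/29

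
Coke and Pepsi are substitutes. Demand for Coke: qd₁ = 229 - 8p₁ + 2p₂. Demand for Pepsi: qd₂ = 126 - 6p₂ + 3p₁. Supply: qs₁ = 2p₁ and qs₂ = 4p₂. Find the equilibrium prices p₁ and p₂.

Market 1: 229 - 8p₁ + 2p₂ = 2p₁ → 10p₁ - 2p₂ = 229.
Market 2: 10p₂ - 3p₁ = 126.
Eliminating p₂: 10×(1) + 2×(2) gives 94p₁ = 2542, so p₁ = 1271/47.
Back-substitute into (2): p₂ = (126 + 3×1271/47) / 10 = 1947/94.

p₁ = 1271/47, p₂ = 1947/94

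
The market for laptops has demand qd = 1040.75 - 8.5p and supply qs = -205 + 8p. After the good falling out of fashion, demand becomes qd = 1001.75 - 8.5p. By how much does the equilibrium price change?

Δp = -26/11

Original equilibrium: p* = 75.5, q* = 399.
New equilibrium: 1001.75 - 8.5p = -205 + 8p, so 1206.75 = 16.5p and p' = 1609/22; q' = 1001.75 − 8.5(1609/22) = 4181/11.
Change in price: 1609/22 − 75.5 = -26/11.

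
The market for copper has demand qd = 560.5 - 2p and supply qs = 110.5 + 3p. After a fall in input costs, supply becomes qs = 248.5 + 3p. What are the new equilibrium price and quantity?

p' = 62.4, q' = 435.7

Original equilibrium: p* = 90, q* = 380.5.
New equilibrium: 560.5 - 2p = 248.5 + 3p, so 312 = 5p and p' = 62.4; q' = 560.5 − 2(62.4) = 435.7.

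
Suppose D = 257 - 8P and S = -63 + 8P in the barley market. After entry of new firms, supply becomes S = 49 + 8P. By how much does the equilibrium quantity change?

Original equilibrium: P* = 20, Q* = 97.
New equilibrium: 257 - 8P = 49 + 8P, so 208 = 16P and P' = 13; Q' = 257 − 8(13) = 153.
Change in quantity: 153 − 97 = 56.

ΔQ = 56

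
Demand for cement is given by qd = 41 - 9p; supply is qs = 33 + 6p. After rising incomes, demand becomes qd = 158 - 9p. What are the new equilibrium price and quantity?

Original equilibrium: p* = 8/15, q* = 36.2.
New equilibrium: 158 - 9p = 33 + 6p, so 125 = 15p and p' = 25/3; q' = 158 − 9(25/3) = 83.

p' = 25/3, q' = 83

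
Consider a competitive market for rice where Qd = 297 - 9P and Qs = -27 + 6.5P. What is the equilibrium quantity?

Set Qd = Qs: 297 - 9P = -27 + 6.5P.
324 = 15.5P, so P* = 648/31.
Q* = 297 − 9(648/31) = 3375/31.

Q* = 3375/31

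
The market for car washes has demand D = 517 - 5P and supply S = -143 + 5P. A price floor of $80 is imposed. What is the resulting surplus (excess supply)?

Equilibrium price would be P* = 66, so the floor at 80 binds.
At P = 80: D = 117, S = 257.
Surplus = 257 − 117 = 140.

Surplus = 140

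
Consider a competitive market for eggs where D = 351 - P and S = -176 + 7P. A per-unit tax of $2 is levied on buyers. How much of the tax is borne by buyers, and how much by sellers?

Pre-tax equilibrium: P* = 65.875, Q* = 285.125.
Tax on buyers shifts demand to D = 351 − 1(P + 2) = 349 - P.
349 - P = -176 + 7P gives seller price Ps = 65.625; buyers pay Pb = 65.625 + 2 = 67.625.
New quantity: Q = 351 − 1(67.625) = 283.375.
Buyer burden = 67.625 − 65.875 = 1.75; seller burden = 65.875 − 65.625 = 0.25.

Buyers bear $1.75, sellers bear $0.25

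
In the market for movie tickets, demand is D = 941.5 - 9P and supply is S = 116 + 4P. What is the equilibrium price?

P* = 63.5

Set D = S: 941.5 - 9P = 116 + 4P.
825.5 = 13P, so P* = 63.5.
Q* = 941.5 − 9(63.5) = 370.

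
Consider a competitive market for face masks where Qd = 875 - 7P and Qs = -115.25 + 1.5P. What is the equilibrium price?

P* = 116.5

Set Qd = Qs: 875 - 7P = -115.25 + 1.5P.
990.25 = 8.5P, so P* = 116.5.
Q* = 875 − 7(116.5) = 59.5.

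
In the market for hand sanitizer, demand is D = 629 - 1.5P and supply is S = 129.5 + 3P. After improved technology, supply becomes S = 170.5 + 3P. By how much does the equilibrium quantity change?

ΔQ = 41/3

Original equilibrium: P* = 111, Q* = 462.5.
New equilibrium: 629 - 1.5P = 170.5 + 3P, so 458.5 = 4.5P and P' = 917/9; Q' = 629 − 1.5(917/9) = 2857/6.
Change in quantity: 2857/6 − 462.5 = 41/3.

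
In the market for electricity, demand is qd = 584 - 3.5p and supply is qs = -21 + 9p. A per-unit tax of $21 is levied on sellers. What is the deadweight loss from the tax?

Pre-tax equilibrium: p* = 48.4, q* = 414.6.
Tax on sellers shifts supply to qs = -21 + 9(p − 21) = -210 + 9p.
584 - 3.5p = -210 + 9p gives buyer price pb = 63.52; sellers receive ps = 63.52 − 21 = 42.52.
New quantity: q = 584 − 3.5(63.52) = 361.68.
DWL = ½ × 21 × (414.6 − 361.68) = 555.66.

Deadweight loss = 555.66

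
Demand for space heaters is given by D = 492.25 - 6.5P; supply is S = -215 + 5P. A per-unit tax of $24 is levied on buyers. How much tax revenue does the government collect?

Pre-tax equilibrium: P* = 61.5, Q* = 92.5.
Tax on buyers shifts demand to D = 492.25 − 6.5(P + 24) = 336.25 - 6.5P.
336.25 - 6.5P = -215 + 5P gives seller price Ps = 2205/46; buyers pay Pb = 2205/46 + 24 = 3309/46.
New quantity: Q = 492.25 − 6.5(3309/46) = 1135/46.
Revenue = 24 × 1135/46 = 13620/23.

Tax revenue = 13620/23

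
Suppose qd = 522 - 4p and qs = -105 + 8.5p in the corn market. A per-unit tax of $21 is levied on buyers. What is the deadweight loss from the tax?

Pre-tax equilibrium: p* = 50.16, q* = 321.36.
Tax on buyers shifts demand to qd = 522 − 4(p + 21) = 438 - 4p.
438 - 4p = -105 + 8.5p gives seller price ps = 43.44; buyers pay pb = 43.44 + 21 = 64.44.
New quantity: q = 522 − 4(64.44) = 264.24.
DWL = ½ × 21 × (321.36 − 264.24) = 599.76.

Deadweight loss = 599.76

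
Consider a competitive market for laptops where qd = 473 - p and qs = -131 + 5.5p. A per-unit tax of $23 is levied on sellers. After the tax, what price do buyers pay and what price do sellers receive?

Pre-tax equilibrium: p* = 1208/13, q* = 4941/13.
Tax on sellers shifts supply to qs = -131 + 5.5(p − 23) = -257.5 + 5.5p.
473 - p = -257.5 + 5.5p gives buyer price pb = 1461/13; sellers receive ps = 1461/13 − 23 = 1162/13.
New quantity: q = 473 − 1(1461/13) = 4688/13.

Buyers pay 1461/13, sellers receive 1162/13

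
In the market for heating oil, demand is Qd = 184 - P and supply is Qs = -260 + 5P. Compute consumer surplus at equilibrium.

Consumer surplus = 6050

Equilibrium: 184 - P = -260 + 5P gives P* = 74, Q* = 110.
Demand choke price (Qd = 0): P = 184.
CS = ½(184 − 74)(110) = 6050.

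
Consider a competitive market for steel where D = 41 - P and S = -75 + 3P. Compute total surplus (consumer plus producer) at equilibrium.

Equilibrium: 41 - P = -75 + 3P gives P* = 29, Q* = 12.
Demand choke price: P = 41; supply starts at P = 25.
CS = ½(41 − 29)(12) = 72; PS = ½(29 − 25)(12) = 24.

Total surplus = 96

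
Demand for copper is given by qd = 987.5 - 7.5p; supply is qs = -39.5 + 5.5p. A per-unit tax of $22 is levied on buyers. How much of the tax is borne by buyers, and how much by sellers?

Pre-tax equilibrium: p* = 79, q* = 395.
Tax on buyers shifts demand to qd = 987.5 − 7.5(p + 22) = 822.5 - 7.5p.
822.5 - 7.5p = -39.5 + 5.5p gives seller price ps = 862/13; buyers pay pb = 862/13 + 22 = 1148/13.
New quantity: q = 987.5 − 7.5(1148/13) = 8455/26.
Buyer burden = 1148/13 − 79 = 121/13; seller burden = 79 − 862/13 = 165/13.

Buyers bear 121/13, sellers bear 165/13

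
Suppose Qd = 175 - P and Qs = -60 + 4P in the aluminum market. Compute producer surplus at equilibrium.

Equilibrium: 175 - P = -60 + 4P gives P* = 47, Q* = 128.
Supply starts at P = 15 (where Qs = 0).
PS = ½(47 − 15)(128) = 2048.

Producer surplus = 2048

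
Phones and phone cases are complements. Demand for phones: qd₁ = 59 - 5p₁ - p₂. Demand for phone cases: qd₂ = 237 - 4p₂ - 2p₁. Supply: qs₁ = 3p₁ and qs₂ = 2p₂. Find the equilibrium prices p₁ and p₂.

p₁ = 117/46, p₂ = 889/23

Market 1: 59 - 5p₁ - p₂ = 3p₁ → 8p₁ + p₂ = 59.
Market 2: 6p₂ + 2p₁ = 237.
Eliminating p₂: 6×(1) − 1×(2) gives 46p₁ = 117, so p₁ = 117/46.
Back-substitute into (2): p₂ = (237 − 2×117/46) / 6 = 889/23.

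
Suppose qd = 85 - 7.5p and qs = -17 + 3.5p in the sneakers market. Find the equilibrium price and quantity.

Set qd = qs: 85 - 7.5p = -17 + 3.5p.
102 = 11p, so p* = 102/11.
q* = 85 − 7.5(102/11) = 170/11.

p* = 102/11, q* = 170/11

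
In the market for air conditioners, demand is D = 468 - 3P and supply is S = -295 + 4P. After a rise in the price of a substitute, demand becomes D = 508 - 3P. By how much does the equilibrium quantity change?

Original equilibrium: P* = 109, Q* = 141.
New equilibrium: 508 - 3P = -295 + 4P, so 803 = 7P and P' = 803/7; Q' = 508 − 3(803/7) = 1147/7.
Change in quantity: 1147/7 − 141 = 160/7.

ΔQ = 160/7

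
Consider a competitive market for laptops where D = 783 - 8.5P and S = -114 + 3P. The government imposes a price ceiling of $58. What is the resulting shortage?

Equilibrium price would be P* = 78, so the ceiling at 58 binds.
At P = 58: D = 783 − 8.5(58) = 290, S = -114 + 3(58) = 60.
Shortage = 290 − 60 = 230.

Shortage = 230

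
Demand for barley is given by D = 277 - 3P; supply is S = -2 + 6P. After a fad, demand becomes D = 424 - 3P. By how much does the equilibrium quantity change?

Original equilibrium: P* = 31, Q* = 184.
New equilibrium: 424 - 3P = -2 + 6P, so 426 = 9P and P' = 142/3; Q' = 424 − 3(142/3) = 282.
Change in quantity: 282 − 184 = 98.

ΔQ = 98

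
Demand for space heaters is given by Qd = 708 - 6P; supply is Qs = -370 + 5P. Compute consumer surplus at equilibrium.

Equilibrium: 708 - 6P = -370 + 5P gives P* = 98, Q* = 120.
Demand choke price (Qd = 0): P = 118.
CS = ½(118 − 98)(120) = 1200.

Consumer surplus = 1200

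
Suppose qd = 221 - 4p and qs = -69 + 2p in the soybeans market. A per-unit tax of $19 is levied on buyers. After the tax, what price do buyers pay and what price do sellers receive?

Buyers pay 164/3, sellers receive 107/3

Pre-tax equilibrium: p* = 145/3, q* = 83/3.
Tax on buyers shifts demand to qd = 221 − 4(p + 19) = 145 - 4p.
145 - 4p = -69 + 2p gives seller price ps = 107/3; buyers pay pb = 107/3 + 19 = 164/3.
New quantity: q = 221 − 4(164/3) = 7/3.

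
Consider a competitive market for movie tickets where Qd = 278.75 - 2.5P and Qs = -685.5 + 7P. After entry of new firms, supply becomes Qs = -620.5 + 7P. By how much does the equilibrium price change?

Original equilibrium: P* = 101.5, Q* = 25.
New equilibrium: 278.75 - 2.5P = -620.5 + 7P, so 899.25 = 9.5P and P' = 3597/38; Q' = 278.75 − 2.5(3597/38) = 800/19.
Change in price: 3597/38 − 101.5 = -130/19.

ΔP = -130/19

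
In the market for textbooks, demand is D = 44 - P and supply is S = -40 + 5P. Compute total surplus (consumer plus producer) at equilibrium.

Equilibrium: 44 - P = -40 + 5P gives P* = 14, Q* = 30.
Demand choke price: P = 44; supply starts at P = 8.
CS = ½(44 − 14)(30) = 450; PS = ½(14 − 8)(30) = 90.

Total surplus = 540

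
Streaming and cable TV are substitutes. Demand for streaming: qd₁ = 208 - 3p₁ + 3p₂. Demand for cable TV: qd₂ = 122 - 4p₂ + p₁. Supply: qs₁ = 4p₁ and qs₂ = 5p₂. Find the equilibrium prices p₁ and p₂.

Market 1: 208 - 3p₁ + 3p₂ = 4p₁ → 7p₁ - 3p₂ = 208.
Market 2: 9p₂ - p₁ = 122.
Eliminating p₂: 9×(1) + 3×(2) gives 60p₁ = 2238, so p₁ = 37.3.
Back-substitute into (2): p₂ = (122 + 1×37.3) / 9 = 17.7.

p₁ = 37.3, p₂ = 17.7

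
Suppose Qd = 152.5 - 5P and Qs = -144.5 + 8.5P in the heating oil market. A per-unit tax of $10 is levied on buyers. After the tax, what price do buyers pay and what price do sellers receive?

Pre-tax equilibrium: P* = 22, Q* = 42.5.
Tax on buyers shifts demand to Qd = 152.5 − 5(P + 10) = 102.5 - 5P.
102.5 - 5P = -144.5 + 8.5P gives seller price Ps = 494/27; buyers pay Pb = 494/27 + 10 = 764/27.
New quantity: Q = 152.5 − 5(764/27) = 595/54.

Buyers pay 764/27, sellers receive 494/27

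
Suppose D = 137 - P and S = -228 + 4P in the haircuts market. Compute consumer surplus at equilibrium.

Consumer surplus = 2048

Equilibrium: 137 - P = -228 + 4P gives P* = 73, Q* = 64.
Demand choke price (D = 0): P = 137.
CS = ½(137 − 73)(64) = 2048.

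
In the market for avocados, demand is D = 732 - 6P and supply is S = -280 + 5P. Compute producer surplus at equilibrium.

Equilibrium: 732 - 6P = -280 + 5P gives P* = 92, Q* = 180.
Supply starts at P = 56 (where S = 0).
PS = ½(92 − 56)(180) = 3240.

Producer surplus = 3240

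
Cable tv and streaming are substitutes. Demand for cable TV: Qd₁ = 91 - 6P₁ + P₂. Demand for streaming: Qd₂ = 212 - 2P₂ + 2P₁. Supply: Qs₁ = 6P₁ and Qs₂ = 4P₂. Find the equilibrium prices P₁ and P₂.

P₁ = 379/35, P₂ = 1363/35

Market 1: 91 - 6P₁ + P₂ = 6P₁ → 12P₁ - P₂ = 91.
Market 2: 6P₂ - 2P₁ = 212.
Eliminating P₂: 6×(1) + 1×(2) gives 70P₁ = 758, so P₁ = 379/35.
Back-substitute into (2): P₂ = (212 + 2×379/35) / 6 = 1363/35.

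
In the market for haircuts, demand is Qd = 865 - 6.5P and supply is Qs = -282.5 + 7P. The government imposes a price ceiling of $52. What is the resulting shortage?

Shortage = 445.5

Equilibrium price would be P* = 85, so the ceiling at 52 binds.
At P = 52: Qd = 865 − 6.5(52) = 527, Qs = -282.5 + 7(52) = 81.5.
Shortage = 527 − 81.5 = 445.5.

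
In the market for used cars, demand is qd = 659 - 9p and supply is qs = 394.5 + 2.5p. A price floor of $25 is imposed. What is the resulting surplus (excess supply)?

Surplus = 23

Equilibrium price would be p* = 23, so the floor at 25 binds.
At p = 25: qd = 434, qs = 457.
Surplus = 457 − 434 = 23.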